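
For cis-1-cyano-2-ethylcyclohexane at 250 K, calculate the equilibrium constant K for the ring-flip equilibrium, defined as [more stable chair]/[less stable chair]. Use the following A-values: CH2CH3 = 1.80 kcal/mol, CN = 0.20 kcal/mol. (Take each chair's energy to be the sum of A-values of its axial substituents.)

C1 and C2 have opposite parity, so for the cis isomer the two substituents are one axial and one equatorial in each chair.
Chair I (ethyl axial, cyano equatorial): E = 1.80 kcal/mol; chair II (ethyl equatorial, cyano axial): E = 0.20 kcal/mol.
ΔG = 1.60 kcal/mol between the two chairs.
K = exp(ΔG/RT) with R = 1.987×10⁻³ kcal mol⁻¹ K⁻¹ and T = 250 K gives K ≈ 25.1.

K ≈ 25.1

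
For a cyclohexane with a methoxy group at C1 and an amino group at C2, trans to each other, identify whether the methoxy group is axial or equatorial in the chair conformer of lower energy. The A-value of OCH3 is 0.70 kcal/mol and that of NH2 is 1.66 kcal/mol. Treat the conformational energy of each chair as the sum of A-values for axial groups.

C1 and C2 have opposite parity, so for the trans isomer the two substituents are e,e in one chair and a,a in the other.
Chair I (methoxy axial, amino axial): E = 2.36 kcal/mol.
Chair II (methoxy equatorial, amino equatorial): E = 0.00 kcal/mol.
Chair II is the more stable (lower-energy) conformer, and in that chair the methoxy group is equatorial.

equatorial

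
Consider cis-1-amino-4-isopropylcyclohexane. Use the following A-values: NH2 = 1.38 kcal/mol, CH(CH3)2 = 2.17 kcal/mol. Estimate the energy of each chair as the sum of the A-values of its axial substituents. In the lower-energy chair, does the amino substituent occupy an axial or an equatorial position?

C1 and C4 have opposite parity, so for the cis isomer the two substituents are one axial and one equatorial in each chair.
Chair I (amino axial, isopropyl equatorial): E = 1.38 kcal/mol.
Chair II (amino equatorial, isopropyl axial): E = 2.17 kcal/mol.
Chair I is the more stable (lower-energy) conformer, and in that chair the amino group is axial.

axial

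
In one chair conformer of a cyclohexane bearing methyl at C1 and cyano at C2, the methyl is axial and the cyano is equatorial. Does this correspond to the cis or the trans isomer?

C1 and C2 have opposite parity, so their axial bonds point in opposite directions.
With opposite-parity carbons, two substituents on the same face are one axial and one equatorial; opposite faces give both axial or both equatorial.
Here the groups are axial/equatorial → same face → cis.

cis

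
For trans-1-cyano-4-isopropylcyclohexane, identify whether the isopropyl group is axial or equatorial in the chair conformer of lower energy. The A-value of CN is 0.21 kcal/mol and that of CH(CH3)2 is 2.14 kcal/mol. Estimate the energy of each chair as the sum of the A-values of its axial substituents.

equatorial

C1 and C4 have opposite parity, so for the trans isomer the two substituents are e,e in one chair and a,a in the other.
Chair I (cyano axial, isopropyl axial): E = 2.35 kcal/mol.
Chair II (cyano equatorial, isopropyl equatorial): E = 0.00 kcal/mol.
Chair II is the more stable (lower-energy) conformer, and in that chair the isopropyl group is equatorial.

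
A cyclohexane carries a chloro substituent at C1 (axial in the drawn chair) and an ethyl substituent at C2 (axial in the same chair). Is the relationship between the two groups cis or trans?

trans

C1 and C2 have opposite parity, so their axial bonds point in opposite directions.
With opposite-parity carbons, two substituents on the same face are one axial and one equatorial; opposite faces give both axial or both equatorial.
Here the groups are axial/axial → opposite face → trans.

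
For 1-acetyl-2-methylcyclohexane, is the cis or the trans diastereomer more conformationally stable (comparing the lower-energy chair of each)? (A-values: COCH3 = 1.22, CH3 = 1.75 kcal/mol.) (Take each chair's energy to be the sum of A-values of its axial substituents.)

At 1,2 positions (parity opposite): cis → (a,e or e,a); trans → (e,e or a,a).
Best chair for cis: E = 1.22 kcal/mol; best chair for trans: E = 0.00 kcal/mol.
The trans isomer is lower by 1.22 kcal/mol.

trans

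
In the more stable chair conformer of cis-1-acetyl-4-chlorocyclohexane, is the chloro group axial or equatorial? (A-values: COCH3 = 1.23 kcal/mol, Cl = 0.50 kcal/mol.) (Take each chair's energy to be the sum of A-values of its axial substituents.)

C1 and C4 have opposite parity, so for the cis isomer the two substituents are one axial and one equatorial in each chair.
Chair I (acetyl axial, chloro equatorial): E = 1.23 kcal/mol.
Chair II (acetyl equatorial, chloro axial): E = 0.50 kcal/mol.
Chair II is the more stable (lower-energy) conformer, and in that chair the chloro group is axial.

axial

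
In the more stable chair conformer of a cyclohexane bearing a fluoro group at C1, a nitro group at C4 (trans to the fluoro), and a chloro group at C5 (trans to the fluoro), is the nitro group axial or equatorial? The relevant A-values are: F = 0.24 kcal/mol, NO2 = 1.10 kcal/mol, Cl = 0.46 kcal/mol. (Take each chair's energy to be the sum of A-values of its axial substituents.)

equatorial

Chair I (fluoro axial, nitro axial, chloro equatorial): E = 1.34 kcal/mol.
Chair II (fluoro equatorial, nitro equatorial, chloro axial): E = 0.46 kcal/mol.
Chair II is the more stable (lower-energy) conformer, and in that chair the nitro group is equatorial.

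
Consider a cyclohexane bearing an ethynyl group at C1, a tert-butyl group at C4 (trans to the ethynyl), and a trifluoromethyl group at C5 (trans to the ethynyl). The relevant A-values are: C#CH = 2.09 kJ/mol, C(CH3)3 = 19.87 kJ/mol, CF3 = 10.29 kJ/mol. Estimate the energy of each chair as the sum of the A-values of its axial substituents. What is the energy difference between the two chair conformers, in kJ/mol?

Chair I (ethynyl axial, tert-butyl axial, trifluoromethyl equatorial): E = 21.96 kJ/mol.
Chair II (ethynyl equatorial, tert-butyl equatorial, trifluoromethyl axial): E = 10.29 kJ/mol.
ΔE = 21.96 − 10.29 = 11.67 kJ/mol; chair II is more stable.

11.67 kJ/mol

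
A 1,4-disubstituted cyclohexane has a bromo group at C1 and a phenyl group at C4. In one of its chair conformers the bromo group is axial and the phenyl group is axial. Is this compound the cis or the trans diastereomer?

trans

C1 and C4 have opposite parity, so their axial bonds point in opposite directions.
With opposite-parity carbons, two substituents on the same face are one axial and one equatorial; opposite faces give both axial or both equatorial.
Here the groups are axial/axial → opposite face → trans.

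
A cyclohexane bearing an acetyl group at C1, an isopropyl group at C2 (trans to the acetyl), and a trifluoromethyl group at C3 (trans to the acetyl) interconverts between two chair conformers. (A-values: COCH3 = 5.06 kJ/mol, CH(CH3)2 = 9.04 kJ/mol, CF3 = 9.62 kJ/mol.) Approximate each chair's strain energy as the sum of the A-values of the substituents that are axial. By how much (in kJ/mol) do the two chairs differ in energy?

4.48 kJ/mol

Chair I (acetyl axial, isopropyl axial, trifluoromethyl equatorial): E = 14.10 kJ/mol.
Chair II (acetyl equatorial, isopropyl equatorial, trifluoromethyl axial): E = 9.62 kJ/mol.
ΔE = 14.10 − 9.62 = 4.48 kJ/mol; chair II is more stable.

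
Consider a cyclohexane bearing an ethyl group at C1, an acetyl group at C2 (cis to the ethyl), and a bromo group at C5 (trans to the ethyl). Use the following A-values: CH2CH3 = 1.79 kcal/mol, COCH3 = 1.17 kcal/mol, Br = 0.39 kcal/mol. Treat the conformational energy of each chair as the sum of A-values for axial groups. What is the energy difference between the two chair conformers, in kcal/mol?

Chair I (ethyl axial, acetyl equatorial, bromo equatorial): E = 1.79 kcal/mol.
Chair II (ethyl equatorial, acetyl axial, bromo axial): E = 1.56 kcal/mol.
ΔE = 1.79 − 1.56 = 0.23 kcal/mol; chair II is more stable.

0.23 kcal/mol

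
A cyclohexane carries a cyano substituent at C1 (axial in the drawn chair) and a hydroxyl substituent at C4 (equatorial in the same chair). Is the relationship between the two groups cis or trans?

C1 and C4 have opposite parity, so their axial bonds point in opposite directions.
With opposite-parity carbons, two substituents on the same face are one axial and one equatorial; opposite faces give both axial or both equatorial.
Here the groups are axial/equatorial → same face → cis.

cis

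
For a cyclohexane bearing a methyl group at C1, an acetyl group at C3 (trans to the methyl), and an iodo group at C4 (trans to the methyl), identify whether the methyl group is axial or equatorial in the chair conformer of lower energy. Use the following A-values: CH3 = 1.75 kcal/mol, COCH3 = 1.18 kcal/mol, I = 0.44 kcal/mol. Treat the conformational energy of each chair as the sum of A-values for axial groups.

equatorial

Chair I (methyl axial, acetyl equatorial, iodo axial): E = 2.19 kcal/mol.
Chair II (methyl equatorial, acetyl axial, iodo equatorial): E = 1.18 kcal/mol.
Chair II is the more stable (lower-energy) conformer, and in that chair the methyl group is equatorial.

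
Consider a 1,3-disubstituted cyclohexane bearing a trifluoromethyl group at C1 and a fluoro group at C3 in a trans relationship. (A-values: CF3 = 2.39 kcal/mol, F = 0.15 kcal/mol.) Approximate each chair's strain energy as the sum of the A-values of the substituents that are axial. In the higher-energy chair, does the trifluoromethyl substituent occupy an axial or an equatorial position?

axial

C1 and C3 have the same parity, so for the trans isomer the two substituents are one axial and one equatorial in each chair.
Chair I (trifluoromethyl axial, fluoro equatorial): E = 2.39 kcal/mol.
Chair II (trifluoromethyl equatorial, fluoro axial): E = 0.15 kcal/mol.
Chair I is the less stable (higher-energy) conformer, and in that chair the trifluoromethyl group is axial.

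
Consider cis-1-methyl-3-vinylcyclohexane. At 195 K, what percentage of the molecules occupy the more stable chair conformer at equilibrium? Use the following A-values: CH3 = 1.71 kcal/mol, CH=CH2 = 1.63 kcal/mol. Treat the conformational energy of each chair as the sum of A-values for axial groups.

C1 and C3 have the same parity, so for the cis isomer the two substituents are e,e in one chair and a,a in the other.
Chair I (methyl axial, vinyl axial): E = 3.34 kcal/mol; chair II (methyl equatorial, vinyl equatorial): E = 0.00 kcal/mol.
ΔG = 3.34 kcal/mol between the two chairs.
K = exp(ΔG/RT) with R = 1.987×10⁻³ kcal mol⁻¹ K⁻¹ and T = 195 K gives K ≈ 5.54e+03.
Fraction in the lower-energy chair = K/(K+1) = 100.0%.

100.0%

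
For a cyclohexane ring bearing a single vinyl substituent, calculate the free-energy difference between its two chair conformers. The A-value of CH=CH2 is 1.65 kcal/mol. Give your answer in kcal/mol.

A monosubstituted cyclohexane has one chair with the vinyl group axial (E = A = 1.65 kcal/mol) and one with it equatorial (E = 0).
ΔE = 1.65 − 0 = 1.65 kcal/mol.

1.65 kcal/mol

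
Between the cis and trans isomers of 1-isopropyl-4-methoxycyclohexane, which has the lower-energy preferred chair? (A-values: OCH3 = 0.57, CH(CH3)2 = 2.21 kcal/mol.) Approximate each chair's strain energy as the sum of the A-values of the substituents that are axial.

trans

At 1,4 positions (parity opposite): cis → (a,e or e,a); trans → (e,e or a,a).
Best chair for cis: E = 0.57 kcal/mol; best chair for trans: E = 0.00 kcal/mol.
The trans isomer is lower by 0.57 kcal/mol.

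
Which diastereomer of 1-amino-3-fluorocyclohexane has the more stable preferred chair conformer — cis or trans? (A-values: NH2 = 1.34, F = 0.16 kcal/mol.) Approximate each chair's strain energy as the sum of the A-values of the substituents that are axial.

cis

At 1,3 positions (parity same): cis → (e,e or a,a); trans → (a,e or e,a).
Best chair for cis: E = 0.00 kcal/mol; best chair for trans: E = 0.16 kcal/mol.
The cis isomer is lower by 0.16 kcal/mol.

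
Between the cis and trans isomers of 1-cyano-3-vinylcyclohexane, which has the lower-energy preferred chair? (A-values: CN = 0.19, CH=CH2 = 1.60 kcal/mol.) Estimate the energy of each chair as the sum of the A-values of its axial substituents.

cis

At 1,3 positions (parity same): cis → (e,e or a,a); trans → (a,e or e,a).
Best chair for cis: E = 0.00 kcal/mol; best chair for trans: E = 0.19 kcal/mol.
The cis isomer is lower by 0.19 kcal/mol.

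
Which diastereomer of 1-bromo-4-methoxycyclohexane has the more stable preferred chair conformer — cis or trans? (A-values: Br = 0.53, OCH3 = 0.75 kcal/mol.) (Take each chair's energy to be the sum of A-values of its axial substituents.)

At 1,4 positions (parity opposite): cis → (a,e or e,a); trans → (e,e or a,a).
Best chair for cis: E = 0.53 kcal/mol; best chair for trans: E = 0.00 kcal/mol.
The trans isomer is lower by 0.53 kcal/mol.

trans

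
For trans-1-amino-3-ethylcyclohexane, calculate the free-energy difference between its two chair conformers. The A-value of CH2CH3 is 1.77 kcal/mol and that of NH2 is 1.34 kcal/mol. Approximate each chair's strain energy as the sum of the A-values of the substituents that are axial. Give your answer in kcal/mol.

0.43 kcal/mol

C1 and C3 have the same parity, so for the trans isomer the two substituents are one axial and one equatorial in each chair.
Chair I (ethyl axial, amino equatorial): E = 1.77 kcal/mol.
Chair II (ethyl equatorial, amino axial): E = 1.34 kcal/mol.
ΔE = 1.77 − 1.34 = 0.43 kcal/mol; chair II is more stable.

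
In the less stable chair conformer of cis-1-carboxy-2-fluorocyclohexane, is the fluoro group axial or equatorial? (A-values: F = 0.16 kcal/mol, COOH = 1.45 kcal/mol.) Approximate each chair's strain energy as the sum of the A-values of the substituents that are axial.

C1 and C2 have opposite parity, so for the cis isomer the two substituents are one axial and one equatorial in each chair.
Chair I (fluoro axial, carboxyl equatorial): E = 0.16 kcal/mol.
Chair II (fluoro equatorial, carboxyl axial): E = 1.45 kcal/mol.
Chair II is the less stable (higher-energy) conformer, and in that chair the fluoro group is equatorial.

equatorial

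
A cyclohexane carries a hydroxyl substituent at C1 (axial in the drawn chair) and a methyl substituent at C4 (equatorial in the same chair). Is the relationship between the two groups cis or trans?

C1 and C4 have opposite parity, so their axial bonds point in opposite directions.
With opposite-parity carbons, two substituents on the same face are one axial and one equatorial; opposite faces give both axial or both equatorial.
Here the groups are axial/equatorial → same face → cis.

cis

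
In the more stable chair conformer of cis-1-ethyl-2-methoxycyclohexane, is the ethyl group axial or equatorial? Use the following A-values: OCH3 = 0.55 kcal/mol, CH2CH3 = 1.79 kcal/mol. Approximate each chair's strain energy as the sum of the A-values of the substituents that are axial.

equatorial

C1 and C2 have opposite parity, so for the cis isomer the two substituents are one axial and one equatorial in each chair.
Chair I (methoxy axial, ethyl equatorial): E = 0.55 kcal/mol.
Chair II (methoxy equatorial, ethyl axial): E = 1.79 kcal/mol.
Chair I is the more stable (lower-energy) conformer, and in that chair the ethyl group is equatorial.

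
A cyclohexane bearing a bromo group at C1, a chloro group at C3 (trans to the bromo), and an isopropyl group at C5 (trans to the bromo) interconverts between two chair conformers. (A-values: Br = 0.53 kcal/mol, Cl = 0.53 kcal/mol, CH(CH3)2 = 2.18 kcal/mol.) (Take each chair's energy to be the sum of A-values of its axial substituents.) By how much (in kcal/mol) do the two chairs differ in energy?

Chair I (bromo axial, chloro equatorial, isopropyl equatorial): E = 0.53 kcal/mol.
Chair II (bromo equatorial, chloro axial, isopropyl axial): E = 2.71 kcal/mol.
ΔE = 2.71 − 0.53 = 2.18 kcal/mol; chair I is more stable.

2.18 kcal/mol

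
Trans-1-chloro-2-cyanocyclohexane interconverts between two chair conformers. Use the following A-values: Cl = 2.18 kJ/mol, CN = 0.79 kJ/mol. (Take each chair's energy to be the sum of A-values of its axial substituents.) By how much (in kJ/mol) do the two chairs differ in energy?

2.97 kJ/mol

C1 and C2 have opposite parity, so for the trans isomer the two substituents are e,e in one chair and a,a in the other.
Chair I (chloro axial, cyano axial): E = 2.97 kJ/mol.
Chair II (chloro equatorial, cyano equatorial): E = 0.00 kJ/mol.
ΔE = 2.97 − 0.00 = 2.97 kJ/mol; chair II is more stable.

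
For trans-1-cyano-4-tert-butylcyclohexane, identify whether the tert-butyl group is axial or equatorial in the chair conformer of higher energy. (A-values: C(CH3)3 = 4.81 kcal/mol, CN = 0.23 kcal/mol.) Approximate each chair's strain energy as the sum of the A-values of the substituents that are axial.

C1 and C4 have opposite parity, so for the trans isomer the two substituents are e,e in one chair and a,a in the other.
Chair I (tert-butyl axial, cyano axial): E = 5.04 kcal/mol.
Chair II (tert-butyl equatorial, cyano equatorial): E = 0.00 kcal/mol.
Chair I is the less stable (higher-energy) conformer, and in that chair the tert-butyl group is axial.

axial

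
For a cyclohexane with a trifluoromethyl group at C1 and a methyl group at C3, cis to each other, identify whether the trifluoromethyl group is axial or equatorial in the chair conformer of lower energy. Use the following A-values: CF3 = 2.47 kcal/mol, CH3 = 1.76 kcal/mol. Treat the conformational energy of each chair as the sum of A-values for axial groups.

equatorial

C1 and C3 have the same parity, so for the cis isomer the two substituents are e,e in one chair and a,a in the other.
Chair I (trifluoromethyl axial, methyl axial): E = 4.23 kcal/mol.
Chair II (trifluoromethyl equatorial, methyl equatorial): E = 0.00 kcal/mol.
Chair II is the more stable (lower-energy) conformer, and in that chair the trifluoromethyl group is equatorial.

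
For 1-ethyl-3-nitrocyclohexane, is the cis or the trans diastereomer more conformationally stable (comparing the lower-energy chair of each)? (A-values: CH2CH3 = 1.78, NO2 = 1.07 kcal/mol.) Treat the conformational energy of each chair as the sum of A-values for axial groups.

cis

At 1,3 positions (parity same): cis → (e,e or a,a); trans → (a,e or e,a).
Best chair for cis: E = 0.00 kcal/mol; best chair for trans: E = 1.07 kcal/mol.
The cis isomer is lower by 1.07 kcal/mol.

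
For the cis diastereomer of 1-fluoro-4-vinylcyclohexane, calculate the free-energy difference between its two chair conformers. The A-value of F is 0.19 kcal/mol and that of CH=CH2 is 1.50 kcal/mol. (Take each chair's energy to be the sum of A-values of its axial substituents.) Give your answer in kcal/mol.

C1 and C4 have opposite parity, so for the cis isomer the two substituents are one axial and one equatorial in each chair.
Chair I (fluoro axial, vinyl equatorial): E = 0.19 kcal/mol.
Chair II (fluoro equatorial, vinyl axial): E = 1.50 kcal/mol.
ΔE = 1.50 − 0.19 = 1.31 kcal/mol; chair I is more stable.

1.31 kcal/mol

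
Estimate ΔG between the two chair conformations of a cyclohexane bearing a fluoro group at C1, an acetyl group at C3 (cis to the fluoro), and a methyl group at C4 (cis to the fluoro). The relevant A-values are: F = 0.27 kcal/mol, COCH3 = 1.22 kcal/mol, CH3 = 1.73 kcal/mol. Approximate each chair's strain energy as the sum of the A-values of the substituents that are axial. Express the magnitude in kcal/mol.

Chair I (fluoro axial, acetyl axial, methyl equatorial): E = 1.49 kcal/mol.
Chair II (fluoro equatorial, acetyl equatorial, methyl axial): E = 1.73 kcal/mol.
ΔE = 1.73 − 1.49 = 0.24 kcal/mol; chair I is more stable.

0.24 kcal/mol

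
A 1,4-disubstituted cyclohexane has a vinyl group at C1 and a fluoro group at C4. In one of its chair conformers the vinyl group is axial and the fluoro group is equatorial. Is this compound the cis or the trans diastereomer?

cis

C1 and C4 have opposite parity, so their axial bonds point in opposite directions.
With opposite-parity carbons, two substituents on the same face are one axial and one equatorial; opposite faces give both axial or both equatorial.
Here the groups are axial/equatorial → same face → cis.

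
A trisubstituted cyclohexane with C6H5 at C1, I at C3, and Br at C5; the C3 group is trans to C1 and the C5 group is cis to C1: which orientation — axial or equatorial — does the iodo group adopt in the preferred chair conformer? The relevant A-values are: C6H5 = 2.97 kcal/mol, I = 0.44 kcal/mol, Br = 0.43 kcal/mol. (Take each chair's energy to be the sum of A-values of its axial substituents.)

Chair I (phenyl axial, iodo equatorial, bromo axial): E = 3.40 kcal/mol.
Chair II (phenyl equatorial, iodo axial, bromo equatorial): E = 0.44 kcal/mol.
Chair II is the more stable (lower-energy) conformer, and in that chair the iodo group is axial.

axial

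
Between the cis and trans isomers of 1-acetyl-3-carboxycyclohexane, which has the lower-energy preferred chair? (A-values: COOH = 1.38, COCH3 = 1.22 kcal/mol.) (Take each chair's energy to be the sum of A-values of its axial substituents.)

At 1,3 positions (parity same): cis → (e,e or a,a); trans → (a,e or e,a).
Best chair for cis: E = 0.00 kcal/mol; best chair for trans: E = 1.22 kcal/mol.
The cis isomer is lower by 1.22 kcal/mol.

cis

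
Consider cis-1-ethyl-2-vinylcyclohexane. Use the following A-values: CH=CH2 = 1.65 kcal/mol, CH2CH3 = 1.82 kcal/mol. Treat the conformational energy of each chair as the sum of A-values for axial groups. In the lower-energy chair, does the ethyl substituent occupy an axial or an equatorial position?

equatorial

C1 and C2 have opposite parity, so for the cis isomer the two substituents are one axial and one equatorial in each chair.
Chair I (vinyl axial, ethyl equatorial): E = 1.65 kcal/mol.
Chair II (vinyl equatorial, ethyl axial): E = 1.82 kcal/mol.
Chair I is the more stable (lower-energy) conformer, and in that chair the ethyl group is equatorial.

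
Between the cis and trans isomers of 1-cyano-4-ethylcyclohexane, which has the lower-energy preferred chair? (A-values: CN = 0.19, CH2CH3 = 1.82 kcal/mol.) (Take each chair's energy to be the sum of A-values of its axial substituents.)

trans

At 1,4 positions (parity opposite): cis → (a,e or e,a); trans → (e,e or a,a).
Best chair for cis: E = 0.19 kcal/mol; best chair for trans: E = 0.00 kcal/mol.
The trans isomer is lower by 0.19 kcal/mol.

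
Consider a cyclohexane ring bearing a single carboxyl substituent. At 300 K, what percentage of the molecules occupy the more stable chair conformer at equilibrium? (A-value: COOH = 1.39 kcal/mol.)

One chair has the carboxyl group axial (E = 1.39 kcal/mol) and the other has it equatorial (E = 0).
ΔG = 1.39 kcal/mol between the two chairs.
K = exp(ΔG/RT) with R = 1.987×10⁻³ kcal mol⁻¹ K⁻¹ and T = 300 K gives K ≈ 10.3.
Fraction in the lower-energy chair = K/(K+1) = 91.1%.

91.1%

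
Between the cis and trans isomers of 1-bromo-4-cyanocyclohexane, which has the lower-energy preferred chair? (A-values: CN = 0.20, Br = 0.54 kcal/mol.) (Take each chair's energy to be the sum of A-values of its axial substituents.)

trans

At 1,4 positions (parity opposite): cis → (a,e or e,a); trans → (e,e or a,a).
Best chair for cis: E = 0.20 kcal/mol; best chair for trans: E = 0.00 kcal/mol.
The trans isomer is lower by 0.20 kcal/mol.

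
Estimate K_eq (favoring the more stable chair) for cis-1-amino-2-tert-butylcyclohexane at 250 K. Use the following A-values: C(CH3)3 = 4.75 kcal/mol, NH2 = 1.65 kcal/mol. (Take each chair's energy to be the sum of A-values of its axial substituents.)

K ≈ 513

C1 and C2 have opposite parity, so for the cis isomer the two substituents are one axial and one equatorial in each chair.
Chair I (tert-butyl axial, amino equatorial): E = 4.75 kcal/mol; chair II (tert-butyl equatorial, amino axial): E = 1.65 kcal/mol.
ΔG = 3.10 kcal/mol between the two chairs.
K = exp(ΔG/RT) with R = 1.987×10⁻³ kcal mol⁻¹ K⁻¹ and T = 250 K gives K ≈ 513.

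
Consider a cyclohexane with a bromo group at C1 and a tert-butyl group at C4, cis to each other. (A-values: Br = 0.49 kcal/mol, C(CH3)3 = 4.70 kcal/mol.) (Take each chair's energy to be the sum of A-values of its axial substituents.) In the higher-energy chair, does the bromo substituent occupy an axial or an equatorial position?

equatorial

C1 and C4 have opposite parity, so for the cis isomer the two substituents are one axial and one equatorial in each chair.
Chair I (bromo axial, tert-butyl equatorial): E = 0.49 kcal/mol.
Chair II (bromo equatorial, tert-butyl axial): E = 4.70 kcal/mol.
Chair II is the less stable (higher-energy) conformer, and in that chair the bromo group is equatorial.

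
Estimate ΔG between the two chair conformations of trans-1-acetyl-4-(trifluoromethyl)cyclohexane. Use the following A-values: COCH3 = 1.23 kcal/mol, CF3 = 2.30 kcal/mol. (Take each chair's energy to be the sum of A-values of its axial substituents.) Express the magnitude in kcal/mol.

3.53 kcal/mol

C1 and C4 have opposite parity, so for the trans isomer the two substituents are e,e in one chair and a,a in the other.
Chair I (acetyl axial, trifluoromethyl axial): E = 3.53 kcal/mol.
Chair II (acetyl equatorial, trifluoromethyl equatorial): E = 0.00 kcal/mol.
ΔE = 3.53 − 0.00 = 3.53 kcal/mol; chair II is more stable.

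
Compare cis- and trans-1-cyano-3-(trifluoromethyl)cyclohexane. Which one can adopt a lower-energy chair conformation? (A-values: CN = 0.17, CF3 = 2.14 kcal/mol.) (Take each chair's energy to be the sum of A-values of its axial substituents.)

At 1,3 positions (parity same): cis → (e,e or a,a); trans → (a,e or e,a).
Best chair for cis: E = 0.00 kcal/mol; best chair for trans: E = 0.17 kcal/mol.
The cis isomer is lower by 0.17 kcal/mol.

cis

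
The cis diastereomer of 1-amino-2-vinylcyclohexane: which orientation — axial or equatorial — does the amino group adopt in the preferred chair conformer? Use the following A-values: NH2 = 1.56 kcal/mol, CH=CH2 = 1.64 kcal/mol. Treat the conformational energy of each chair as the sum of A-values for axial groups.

axial

C1 and C2 have opposite parity, so for the cis isomer the two substituents are one axial and one equatorial in each chair.
Chair I (amino axial, vinyl equatorial): E = 1.56 kcal/mol.
Chair II (amino equatorial, vinyl axial): E = 1.64 kcal/mol.
Chair I is the more stable (lower-energy) conformer, and in that chair the amino group is axial.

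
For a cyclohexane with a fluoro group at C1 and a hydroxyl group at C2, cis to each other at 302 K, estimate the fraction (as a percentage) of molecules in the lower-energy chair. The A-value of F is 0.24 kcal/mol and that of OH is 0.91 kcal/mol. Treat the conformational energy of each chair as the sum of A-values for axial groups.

C1 and C2 have opposite parity, so for the cis isomer the two substituents are one axial and one equatorial in each chair.
Chair I (fluoro axial, hydroxyl equatorial): E = 0.24 kcal/mol; chair II (fluoro equatorial, hydroxyl axial): E = 0.91 kcal/mol.
ΔG = 0.67 kcal/mol between the two chairs.
K = exp(ΔG/RT) with R = 1.987×10⁻³ kcal mol⁻¹ K⁻¹ and T = 302 K gives K ≈ 3.05.
Fraction in the lower-energy chair = K/(K+1) = 75.3%.

75.3%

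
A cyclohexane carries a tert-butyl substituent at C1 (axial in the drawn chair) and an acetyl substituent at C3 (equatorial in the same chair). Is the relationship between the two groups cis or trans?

C1 and C3 have the same parity, so their axial bonds point in the same direction.
With same-parity carbons, two substituents on the same face are both axial or both equatorial; opposite faces give one of each.
Here the groups are axial/equatorial → opposite face → trans.

trans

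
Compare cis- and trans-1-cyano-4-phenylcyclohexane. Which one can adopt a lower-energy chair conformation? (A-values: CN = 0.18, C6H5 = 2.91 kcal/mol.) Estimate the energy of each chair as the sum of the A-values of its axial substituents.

trans

At 1,4 positions (parity opposite): cis → (a,e or e,a); trans → (e,e or a,a).
Best chair for cis: E = 0.18 kcal/mol; best chair for trans: E = 0.00 kcal/mol.
The trans isomer is lower by 0.18 kcal/mol.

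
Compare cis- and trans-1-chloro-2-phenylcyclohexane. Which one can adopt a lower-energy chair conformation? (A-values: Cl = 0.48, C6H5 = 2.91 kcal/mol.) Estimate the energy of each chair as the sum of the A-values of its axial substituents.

trans

At 1,2 positions (parity opposite): cis → (a,e or e,a); trans → (e,e or a,a).
Best chair for cis: E = 0.48 kcal/mol; best chair for trans: E = 0.00 kcal/mol.
The trans isomer is lower by 0.48 kcal/mol.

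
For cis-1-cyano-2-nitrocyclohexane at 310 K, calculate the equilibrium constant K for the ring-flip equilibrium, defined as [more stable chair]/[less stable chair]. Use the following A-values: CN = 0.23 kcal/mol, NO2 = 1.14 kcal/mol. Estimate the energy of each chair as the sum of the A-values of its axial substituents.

K ≈ 4.38

C1 and C2 have opposite parity, so for the cis isomer the two substituents are one axial and one equatorial in each chair.
Chair I (cyano axial, nitro equatorial): E = 0.23 kcal/mol; chair II (cyano equatorial, nitro axial): E = 1.14 kcal/mol.
ΔG = 0.91 kcal/mol between the two chairs.
K = exp(ΔG/RT) with R = 1.987×10⁻³ kcal mol⁻¹ K⁻¹ and T = 310 K gives K ≈ 4.38.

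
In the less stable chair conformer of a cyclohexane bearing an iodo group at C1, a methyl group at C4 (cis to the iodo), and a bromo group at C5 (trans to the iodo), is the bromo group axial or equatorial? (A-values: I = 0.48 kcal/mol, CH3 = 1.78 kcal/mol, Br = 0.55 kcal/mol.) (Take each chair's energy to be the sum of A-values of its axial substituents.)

Chair I (iodo axial, methyl equatorial, bromo equatorial): E = 0.48 kcal/mol.
Chair II (iodo equatorial, methyl axial, bromo axial): E = 2.33 kcal/mol.
Chair II is the less stable (higher-energy) conformer, and in that chair the bromo group is axial.

axial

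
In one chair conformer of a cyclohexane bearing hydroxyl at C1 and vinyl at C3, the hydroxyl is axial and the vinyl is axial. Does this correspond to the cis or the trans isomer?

cis

C1 and C3 have the same parity, so their axial bonds point in the same direction.
With same-parity carbons, two substituents on the same face are both axial or both equatorial; opposite faces give one of each.
Here the groups are axial/axial → same face → cis.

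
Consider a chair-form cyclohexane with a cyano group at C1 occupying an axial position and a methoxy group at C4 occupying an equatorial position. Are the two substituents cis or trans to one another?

C1 and C4 have opposite parity, so their axial bonds point in opposite directions.
With opposite-parity carbons, two substituents on the same face are one axial and one equatorial; opposite faces give both axial or both equatorial.
Here the groups are axial/equatorial → same face → cis.

cis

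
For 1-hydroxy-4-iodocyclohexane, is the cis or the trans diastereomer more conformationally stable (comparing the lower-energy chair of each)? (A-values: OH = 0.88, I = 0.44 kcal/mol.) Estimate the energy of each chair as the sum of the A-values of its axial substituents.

At 1,4 positions (parity opposite): cis → (a,e or e,a); trans → (e,e or a,a).
Best chair for cis: E = 0.44 kcal/mol; best chair for trans: E = 0.00 kcal/mol.
The trans isomer is lower by 0.44 kcal/mol.

trans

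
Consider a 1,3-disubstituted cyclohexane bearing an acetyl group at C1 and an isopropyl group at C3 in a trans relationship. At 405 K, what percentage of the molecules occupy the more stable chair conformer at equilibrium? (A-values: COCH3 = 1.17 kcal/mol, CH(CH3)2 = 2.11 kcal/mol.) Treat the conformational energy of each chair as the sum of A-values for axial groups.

C1 and C3 have the same parity, so for the trans isomer the two substituents are one axial and one equatorial in each chair.
Chair I (acetyl axial, isopropyl equatorial): E = 1.17 kcal/mol; chair II (acetyl equatorial, isopropyl axial): E = 2.11 kcal/mol.
ΔG = 0.94 kcal/mol between the two chairs.
K = exp(ΔG/RT) with R = 1.987×10⁻³ kcal mol⁻¹ K⁻¹ and T = 405 K gives K ≈ 3.22.
Fraction in the lower-energy chair = K/(K+1) = 76.3%.

76.3%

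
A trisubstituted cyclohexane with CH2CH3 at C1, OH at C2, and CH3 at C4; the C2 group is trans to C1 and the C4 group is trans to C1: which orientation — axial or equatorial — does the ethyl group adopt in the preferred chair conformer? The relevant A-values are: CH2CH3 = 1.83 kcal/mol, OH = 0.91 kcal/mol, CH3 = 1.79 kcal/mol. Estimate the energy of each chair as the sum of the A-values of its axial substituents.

Chair I (ethyl axial, hydroxyl axial, methyl axial): E = 4.53 kcal/mol.
Chair II (ethyl equatorial, hydroxyl equatorial, methyl equatorial): E = 0.00 kcal/mol.
Chair II is the more stable (lower-energy) conformer, and in that chair the ethyl group is equatorial.

equatorial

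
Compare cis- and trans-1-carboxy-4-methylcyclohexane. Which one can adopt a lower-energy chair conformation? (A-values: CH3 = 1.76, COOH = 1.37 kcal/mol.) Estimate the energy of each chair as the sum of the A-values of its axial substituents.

At 1,4 positions (parity opposite): cis → (a,e or e,a); trans → (e,e or a,a).
Best chair for cis: E = 1.37 kcal/mol; best chair for trans: E = 0.00 kcal/mol.
The trans isomer is lower by 1.37 kcal/mol.

trans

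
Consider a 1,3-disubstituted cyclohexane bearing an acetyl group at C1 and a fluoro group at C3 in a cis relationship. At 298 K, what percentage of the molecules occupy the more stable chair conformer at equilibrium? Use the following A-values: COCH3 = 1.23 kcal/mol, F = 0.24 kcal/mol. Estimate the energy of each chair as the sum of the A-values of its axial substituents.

92.3%

C1 and C3 have the same parity, so for the cis isomer the two substituents are e,e in one chair and a,a in the other.
Chair I (acetyl axial, fluoro axial): E = 1.47 kcal/mol; chair II (acetyl equatorial, fluoro equatorial): E = 0.00 kcal/mol.
ΔG = 1.47 kcal/mol between the two chairs.
K = exp(ΔG/RT) with R = 1.987×10⁻³ kcal mol⁻¹ K⁻¹ and T = 298 K gives K ≈ 12.
Fraction in the lower-energy chair = K/(K+1) = 92.3%.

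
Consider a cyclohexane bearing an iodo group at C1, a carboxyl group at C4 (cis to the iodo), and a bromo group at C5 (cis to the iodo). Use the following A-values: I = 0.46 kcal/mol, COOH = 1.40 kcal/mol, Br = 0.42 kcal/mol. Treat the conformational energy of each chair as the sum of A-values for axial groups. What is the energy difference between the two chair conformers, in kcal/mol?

Chair I (iodo axial, carboxyl equatorial, bromo axial): E = 0.88 kcal/mol.
Chair II (iodo equatorial, carboxyl axial, bromo equatorial): E = 1.40 kcal/mol.
ΔE = 1.40 − 0.88 = 0.52 kcal/mol; chair I is more stable.

0.52 kcal/mol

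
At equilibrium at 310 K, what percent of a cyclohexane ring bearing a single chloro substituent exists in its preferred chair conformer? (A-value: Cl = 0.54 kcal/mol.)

One chair has the chloro group axial (E = 0.54 kcal/mol) and the other has it equatorial (E = 0).
ΔG = 0.54 kcal/mol between the two chairs.
K = exp(ΔG/RT) with R = 1.987×10⁻³ kcal mol⁻¹ K⁻¹ and T = 310 K gives K ≈ 2.4.
Fraction in the lower-energy chair = K/(K+1) = 70.6%.

70.6%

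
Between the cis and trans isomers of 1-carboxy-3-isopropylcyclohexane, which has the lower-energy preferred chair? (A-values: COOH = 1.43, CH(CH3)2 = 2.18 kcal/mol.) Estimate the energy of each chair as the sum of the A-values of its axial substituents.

At 1,3 positions (parity same): cis → (e,e or a,a); trans → (a,e or e,a).
Best chair for cis: E = 0.00 kcal/mol; best chair for trans: E = 1.43 kcal/mol.
The cis isomer is lower by 1.43 kcal/mol.

cis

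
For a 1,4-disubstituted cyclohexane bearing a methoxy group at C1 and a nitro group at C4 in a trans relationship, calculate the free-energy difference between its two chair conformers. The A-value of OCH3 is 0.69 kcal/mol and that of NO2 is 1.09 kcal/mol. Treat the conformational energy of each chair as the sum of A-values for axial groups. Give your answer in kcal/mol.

1.78 kcal/mol

C1 and C4 have opposite parity, so for the trans isomer the two substituents are e,e in one chair and a,a in the other.
Chair I (methoxy axial, nitro axial): E = 1.78 kcal/mol.
Chair II (methoxy equatorial, nitro equatorial): E = 0.00 kcal/mol.
ΔE = 1.78 − 0.00 = 1.78 kcal/mol; chair II is more stable.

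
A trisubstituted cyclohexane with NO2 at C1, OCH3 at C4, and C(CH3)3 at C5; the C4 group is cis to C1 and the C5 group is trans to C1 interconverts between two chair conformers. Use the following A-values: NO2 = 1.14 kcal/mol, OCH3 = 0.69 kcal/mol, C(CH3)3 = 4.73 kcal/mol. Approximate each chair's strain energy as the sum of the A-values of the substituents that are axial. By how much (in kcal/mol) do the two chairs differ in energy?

Chair I (nitro axial, methoxy equatorial, tert-butyl equatorial): E = 1.14 kcal/mol.
Chair II (nitro equatorial, methoxy axial, tert-butyl axial): E = 5.42 kcal/mol.
ΔE = 5.42 − 1.14 = 4.28 kcal/mol; chair I is more stable.

4.28 kcal/mol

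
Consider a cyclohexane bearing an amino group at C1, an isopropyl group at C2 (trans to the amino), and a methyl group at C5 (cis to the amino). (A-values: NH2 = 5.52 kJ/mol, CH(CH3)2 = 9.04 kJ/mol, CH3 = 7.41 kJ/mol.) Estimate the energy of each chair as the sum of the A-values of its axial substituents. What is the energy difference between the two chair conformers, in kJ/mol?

Chair I (amino axial, isopropyl axial, methyl axial): E = 21.97 kJ/mol.
Chair II (amino equatorial, isopropyl equatorial, methyl equatorial): E = 0.00 kJ/mol.
ΔE = 21.97 − 0.00 = 21.97 kJ/mol; chair II is more stable.

21.97 kJ/mol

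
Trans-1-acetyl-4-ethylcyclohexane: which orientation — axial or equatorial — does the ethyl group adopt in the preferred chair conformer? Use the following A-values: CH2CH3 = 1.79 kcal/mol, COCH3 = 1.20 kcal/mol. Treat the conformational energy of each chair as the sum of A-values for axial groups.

equatorial

C1 and C4 have opposite parity, so for the trans isomer the two substituents are e,e in one chair and a,a in the other.
Chair I (ethyl axial, acetyl axial): E = 2.99 kcal/mol.
Chair II (ethyl equatorial, acetyl equatorial): E = 0.00 kcal/mol.
Chair II is the more stable (lower-energy) conformer, and in that chair the ethyl group is equatorial.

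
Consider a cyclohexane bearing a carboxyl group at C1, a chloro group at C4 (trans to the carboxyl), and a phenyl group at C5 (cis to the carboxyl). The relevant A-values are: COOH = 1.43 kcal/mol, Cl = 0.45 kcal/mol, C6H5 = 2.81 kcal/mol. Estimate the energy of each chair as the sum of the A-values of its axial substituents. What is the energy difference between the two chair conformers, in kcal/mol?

Chair I (carboxyl axial, chloro axial, phenyl axial): E = 4.69 kcal/mol.
Chair II (carboxyl equatorial, chloro equatorial, phenyl equatorial): E = 0.00 kcal/mol.
ΔE = 4.69 − 0.00 = 4.69 kcal/mol; chair II is more stable.

4.69 kcal/mol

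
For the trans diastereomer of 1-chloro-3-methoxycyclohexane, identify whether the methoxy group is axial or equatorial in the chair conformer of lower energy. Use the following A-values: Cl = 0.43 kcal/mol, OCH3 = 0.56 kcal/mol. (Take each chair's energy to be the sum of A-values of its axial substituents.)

equatorial

C1 and C3 have the same parity, so for the trans isomer the two substituents are one axial and one equatorial in each chair.
Chair I (chloro axial, methoxy equatorial): E = 0.43 kcal/mol.
Chair II (chloro equatorial, methoxy axial): E = 0.56 kcal/mol.
Chair I is the more stable (lower-energy) conformer, and in that chair the methoxy group is equatorial.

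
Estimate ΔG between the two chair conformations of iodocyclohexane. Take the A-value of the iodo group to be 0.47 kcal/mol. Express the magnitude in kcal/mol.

0.47 kcal/mol

A monosubstituted cyclohexane has one chair with the iodo group axial (E = A = 0.47 kcal/mol) and one with it equatorial (E = 0).
ΔE = 0.47 − 0 = 0.47 kcal/mol.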